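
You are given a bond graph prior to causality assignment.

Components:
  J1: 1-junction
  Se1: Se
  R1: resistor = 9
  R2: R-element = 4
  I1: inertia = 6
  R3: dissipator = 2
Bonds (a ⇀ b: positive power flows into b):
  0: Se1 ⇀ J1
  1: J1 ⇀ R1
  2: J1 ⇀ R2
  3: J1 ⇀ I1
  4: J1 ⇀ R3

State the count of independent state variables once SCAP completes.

b0 stroke→J1  (source Se1 imposes e)
b3 stroke→I1  (I1 integral (f out))
b1 stroke→J1  (common-f at J1 fixed by 3)
b2 stroke→J1  (1-jn J1 has f-setter on 3)
b4 stroke→J1  (common-f at J1 fixed by 3)

1  (I1 all integral)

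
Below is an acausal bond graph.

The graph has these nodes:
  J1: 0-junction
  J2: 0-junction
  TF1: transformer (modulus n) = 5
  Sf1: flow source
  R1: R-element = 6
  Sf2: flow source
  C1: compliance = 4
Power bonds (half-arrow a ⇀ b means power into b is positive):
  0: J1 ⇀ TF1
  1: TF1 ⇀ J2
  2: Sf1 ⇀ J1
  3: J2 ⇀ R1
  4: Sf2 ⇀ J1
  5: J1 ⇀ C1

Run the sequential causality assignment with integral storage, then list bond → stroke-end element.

#0 |TF1
#1 |J2
#2 |Sf1
#3 |R1
#4 |Sf2
#5 |J1

b2 stroke→Sf1  (source Sf1 imposes f)
b4 stroke→Sf2  (Sf2: flow source, stroke at near end)
b5 stroke→J1  (C1 integral (e out))
b0 stroke→TF1  (common-e at J1 fixed by 5)
b1 stroke→J2  (through TF1, causality passes straight; one stroke at TF1)
b3 stroke→R1  (J2: bond 1 brought effort, rest push out)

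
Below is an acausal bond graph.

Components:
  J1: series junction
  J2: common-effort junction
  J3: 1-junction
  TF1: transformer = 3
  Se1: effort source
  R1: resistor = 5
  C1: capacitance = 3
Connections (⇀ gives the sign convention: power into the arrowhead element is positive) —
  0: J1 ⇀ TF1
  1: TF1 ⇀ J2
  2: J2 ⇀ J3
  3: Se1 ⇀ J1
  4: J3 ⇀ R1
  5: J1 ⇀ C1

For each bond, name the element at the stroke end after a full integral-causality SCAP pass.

β3 stroke at J1  (Se1 fixes effort; stroke away)
β5 stroke at J1  (C1 integral (e out))
β0 stroke at TF1  (J1: last free bond brings flow in)
β1 stroke at J2  (TF TF1: opposite of bond 0)
β2 stroke at J3  (0-jn J2 has e-setter on 1)
β4 stroke at R1  (closing 1-jn rule on J3)

#0 →TF1
#1 →J2
#2 →J3
#3 →J1
#4 →R1
#5 →J1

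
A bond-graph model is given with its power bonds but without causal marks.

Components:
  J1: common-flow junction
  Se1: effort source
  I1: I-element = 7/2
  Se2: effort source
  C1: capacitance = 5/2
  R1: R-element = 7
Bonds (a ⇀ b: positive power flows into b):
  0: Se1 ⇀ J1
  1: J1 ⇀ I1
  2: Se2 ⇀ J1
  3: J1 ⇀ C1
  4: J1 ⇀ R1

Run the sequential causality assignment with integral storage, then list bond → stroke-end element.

bond 0 →J1  (Se1 (Se) sets effort on bond)
bond 2 →J1  (Se2 fixes effort; stroke away)
bond 1 →I1  (prefer integral on I1)
bond 3 →J1  (J1: bond 1 brought flow, rest push out)
bond 4 →J1  (1-jn J1 has f-setter on 1)

bond 0 stroke→J1
bond 1 stroke→I1
bond 2 stroke→J1
bond 3 stroke→J1
bond 4 stroke→J1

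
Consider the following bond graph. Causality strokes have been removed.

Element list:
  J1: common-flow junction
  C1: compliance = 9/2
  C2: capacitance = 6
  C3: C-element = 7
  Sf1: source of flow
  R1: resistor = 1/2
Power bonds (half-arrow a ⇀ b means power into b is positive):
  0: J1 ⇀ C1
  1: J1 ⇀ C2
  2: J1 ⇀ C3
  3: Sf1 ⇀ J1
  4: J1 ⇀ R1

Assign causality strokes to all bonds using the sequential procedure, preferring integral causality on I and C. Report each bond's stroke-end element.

#3 stroke at Sf1  (Sf1 fixes flow; stroke at Sf1)
#0 stroke at J1  (J1 flow already set via bond 3)
#1 stroke at J1  (J1: bond 3 brought flow, rest push out)
#2 stroke at J1  (1-jn J1 has f-setter on 3)
#4 stroke at J1  (J1: bond 3 brought flow, rest push out)

β0 →J1
β1 →J1
β2 →J1
β3 →Sf1
β4 →J1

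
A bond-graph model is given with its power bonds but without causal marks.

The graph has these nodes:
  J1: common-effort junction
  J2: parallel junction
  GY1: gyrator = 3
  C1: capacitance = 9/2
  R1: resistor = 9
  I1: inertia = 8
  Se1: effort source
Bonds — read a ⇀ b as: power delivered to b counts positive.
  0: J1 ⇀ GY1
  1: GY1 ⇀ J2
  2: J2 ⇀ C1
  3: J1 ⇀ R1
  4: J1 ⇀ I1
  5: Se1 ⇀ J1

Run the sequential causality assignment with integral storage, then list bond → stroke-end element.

bond 5 →J1  (Se1 (Se) sets effort on bond)
bond 0 →GY1  (J1: bond 5 brought effort, rest push out)
bond 3 →R1  (J1 effort already set via bond 5)
bond 4 →I1  (common-e at J1 fixed by 5)
bond 1 →GY1  (through GY1, causality inverts; strokes same side of GY1)
bond 2 →J2  (J2: last free bond brings effort in)

β0 |GY1
β1 |GY1
β2 |J2
β3 |R1
β4 |I1
β5 |J1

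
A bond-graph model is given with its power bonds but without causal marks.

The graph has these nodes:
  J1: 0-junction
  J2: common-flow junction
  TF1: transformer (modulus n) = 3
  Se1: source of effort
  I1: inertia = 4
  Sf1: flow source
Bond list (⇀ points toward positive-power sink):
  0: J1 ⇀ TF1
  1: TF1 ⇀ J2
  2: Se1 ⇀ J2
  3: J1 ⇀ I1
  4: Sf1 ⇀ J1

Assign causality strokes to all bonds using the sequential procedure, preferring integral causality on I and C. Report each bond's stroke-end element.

b2 stroke→J2  (Se1 (Se) sets effort on bond)
b4 stroke→Sf1  (source Sf1 imposes f)
b1 stroke→TF1  (closing 1-jn rule on J2)
b0 stroke→J1  (TF TF1: opposite of bond 1)
b3 stroke→I1  (J1 effort already set via bond 0)

bond 0 |J1
bond 1 |TF1
bond 2 |J2
bond 3 |I1
bond 4 |Sf1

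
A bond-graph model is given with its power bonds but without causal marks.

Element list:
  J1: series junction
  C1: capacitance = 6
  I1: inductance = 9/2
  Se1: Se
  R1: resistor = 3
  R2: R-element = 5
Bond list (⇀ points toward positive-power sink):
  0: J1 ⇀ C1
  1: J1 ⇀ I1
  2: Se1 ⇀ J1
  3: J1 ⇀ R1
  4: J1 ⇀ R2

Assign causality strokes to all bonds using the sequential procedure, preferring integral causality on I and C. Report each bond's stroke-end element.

bond 2 stroke→J1  (Se1: effort source, stroke at far end)
bond 0 stroke→J1  (C1 outputs effort q/C1)
bond 1 stroke→I1  (I1 outputs flow p/I1)
bond 3 stroke→J1  (1-jn J1 has f-setter on 1)
bond 4 stroke→J1  (1-jn J1 has f-setter on 1)

#0 stroke→J1
#1 stroke→I1
#2 stroke→J1
#3 stroke→J1
#4 stroke→J1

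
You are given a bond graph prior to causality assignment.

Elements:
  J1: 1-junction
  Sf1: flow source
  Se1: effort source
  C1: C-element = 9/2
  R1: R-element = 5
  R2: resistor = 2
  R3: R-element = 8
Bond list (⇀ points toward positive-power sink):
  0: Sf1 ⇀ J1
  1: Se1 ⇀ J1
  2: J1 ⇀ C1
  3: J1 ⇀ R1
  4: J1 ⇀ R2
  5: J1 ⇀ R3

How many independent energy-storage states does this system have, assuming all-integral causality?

1  (C1 all integral)

β0 →Sf1  (source Sf1 imposes f)
β1 →J1  (Se1 fixes effort; stroke away)
β2 →J1  (J1 flow already set via bond 0)
β3 →J1  (J1: bond 0 brought flow, rest push out)
β4 →J1  (1-jn J1 has f-setter on 0)
β5 →J1  (common-f at J1 fixed by 0)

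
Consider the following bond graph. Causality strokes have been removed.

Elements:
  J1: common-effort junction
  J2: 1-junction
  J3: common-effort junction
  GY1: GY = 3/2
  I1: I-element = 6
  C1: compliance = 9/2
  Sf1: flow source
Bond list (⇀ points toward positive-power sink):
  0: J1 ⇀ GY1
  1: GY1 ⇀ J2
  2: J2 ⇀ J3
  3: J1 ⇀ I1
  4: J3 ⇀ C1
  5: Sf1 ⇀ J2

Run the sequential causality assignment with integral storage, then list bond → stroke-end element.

β0 stroke at J1
β1 stroke at J2
β2 stroke at J2
β3 stroke at I1
β4 stroke at J3
β5 stroke at Sf1

bond 5 →Sf1  (Sf1 (Sf) sets flow on bond)
bond 1 →J2  (J2 flow already set via bond 5)
bond 2 →J2  (J2: bond 5 brought flow, rest push out)
bond 4 →J3  (J3: last free bond brings effort in)
bond 0 →J1  (through GY1, causality inverts; strokes same side of GY1)
bond 3 →I1  (J1 effort already set via bond 0)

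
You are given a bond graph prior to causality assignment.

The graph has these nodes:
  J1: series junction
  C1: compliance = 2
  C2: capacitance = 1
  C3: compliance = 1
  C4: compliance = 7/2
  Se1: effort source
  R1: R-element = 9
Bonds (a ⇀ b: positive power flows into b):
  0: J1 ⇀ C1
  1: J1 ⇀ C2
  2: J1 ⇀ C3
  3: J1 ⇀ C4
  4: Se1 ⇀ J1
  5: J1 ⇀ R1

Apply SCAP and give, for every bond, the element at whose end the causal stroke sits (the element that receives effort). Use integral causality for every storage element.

β4 →J1  (Se1 fixes effort; stroke away)
β0 →J1  (C1 integral (e out))
β1 →J1  (C2 outputs effort q/C2)
β2 →J1  (C3: C, integral causality)
β3 →J1  (C4 integral (e out))
β5 →R1  (J1: last free bond brings flow in)

β0 |J1
β1 |J1
β2 |J1
β3 |J1
β4 |J1
β5 |R1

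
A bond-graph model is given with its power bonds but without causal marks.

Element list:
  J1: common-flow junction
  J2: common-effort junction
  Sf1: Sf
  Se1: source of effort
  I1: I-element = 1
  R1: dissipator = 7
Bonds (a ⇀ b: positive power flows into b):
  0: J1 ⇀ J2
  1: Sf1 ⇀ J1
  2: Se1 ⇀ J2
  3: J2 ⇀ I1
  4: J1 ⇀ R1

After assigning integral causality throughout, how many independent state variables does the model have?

b1 stroke→Sf1  (Sf1: flow source, stroke at near end)
b2 stroke→J2  (Se1 (Se) sets effort on bond)
b0 stroke→J1  (common-f at J1 fixed by 1)
b4 stroke→J1  (J1: bond 1 brought flow, rest push out)
b3 stroke→I1  (common-e at J2 fixed by 2)

1  (I1 all integral)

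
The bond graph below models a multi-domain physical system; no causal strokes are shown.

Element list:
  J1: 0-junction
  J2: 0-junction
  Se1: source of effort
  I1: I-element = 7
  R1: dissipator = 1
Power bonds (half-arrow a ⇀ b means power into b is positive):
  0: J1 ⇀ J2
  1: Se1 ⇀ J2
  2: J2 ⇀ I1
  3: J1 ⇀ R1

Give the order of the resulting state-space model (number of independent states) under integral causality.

b1 |J2  (Se1 (Se) sets effort on bond)
b0 |J1  (J2 effort already set via bond 1)
b2 |I1  (J2 effort already set via bond 1)
b3 |R1  (J1 effort already set via bond 0)

1  (I1 all integral)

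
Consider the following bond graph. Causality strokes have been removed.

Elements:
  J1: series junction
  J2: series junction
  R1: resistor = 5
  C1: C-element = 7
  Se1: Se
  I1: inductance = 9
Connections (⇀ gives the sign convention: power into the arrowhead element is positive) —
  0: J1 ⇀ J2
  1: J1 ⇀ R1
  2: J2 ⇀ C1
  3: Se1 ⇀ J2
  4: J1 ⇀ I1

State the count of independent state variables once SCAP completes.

2  (C1, I1 all integral)

#3 stroke→J2  (Se1 (Se) sets effort on bond)
#2 stroke→J2  (prefer integral on C1)
#0 stroke→J1  (J2 needs exactly one f-in)
#4 stroke→I1  (prefer integral on I1)
#1 stroke→J1  (1-jn J1 has f-setter on 4)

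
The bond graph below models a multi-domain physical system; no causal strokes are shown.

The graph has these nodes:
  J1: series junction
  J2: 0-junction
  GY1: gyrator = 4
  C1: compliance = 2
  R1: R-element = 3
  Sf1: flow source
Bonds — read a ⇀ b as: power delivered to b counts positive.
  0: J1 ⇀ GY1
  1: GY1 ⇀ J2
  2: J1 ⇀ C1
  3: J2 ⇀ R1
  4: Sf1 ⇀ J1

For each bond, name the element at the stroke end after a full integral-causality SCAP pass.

#4 stroke→Sf1  (source Sf1 imposes f)
#0 stroke→J1  (common-f at J1 fixed by 4)
#2 stroke→J1  (J1 flow already set via bond 4)
#1 stroke→J2  (GY1 both-in/both-out from 0)
#3 stroke→R1  (common-e at J2 fixed by 1)

bond 0 stroke→J1
bond 1 stroke→J2
bond 2 stroke→J1
bond 3 stroke→R1
bond 4 stroke→Sf1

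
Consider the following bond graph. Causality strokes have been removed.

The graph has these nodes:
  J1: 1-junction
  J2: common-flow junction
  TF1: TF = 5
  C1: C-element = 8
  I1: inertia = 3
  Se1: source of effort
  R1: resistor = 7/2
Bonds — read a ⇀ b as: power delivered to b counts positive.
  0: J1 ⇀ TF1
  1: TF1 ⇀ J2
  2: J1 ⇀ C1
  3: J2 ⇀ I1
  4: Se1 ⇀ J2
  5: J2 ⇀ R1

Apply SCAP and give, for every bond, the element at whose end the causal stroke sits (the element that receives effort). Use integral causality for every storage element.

bond 4 →J2  (Se1: effort source, stroke at far end)
bond 2 →J1  (C1: C, integral causality)
bond 0 →TF1  (closing 1-jn rule on J1)
bond 1 →J2  (through TF1, causality passes straight; one stroke at TF1)
bond 3 →I1  (I1 integral (f out))
bond 5 →J2  (J2 flow already set via bond 3)

bond 0 stroke at TF1
bond 1 stroke at J2
bond 2 stroke at J1
bond 3 stroke at I1
bond 4 stroke at J2
bond 5 stroke at J2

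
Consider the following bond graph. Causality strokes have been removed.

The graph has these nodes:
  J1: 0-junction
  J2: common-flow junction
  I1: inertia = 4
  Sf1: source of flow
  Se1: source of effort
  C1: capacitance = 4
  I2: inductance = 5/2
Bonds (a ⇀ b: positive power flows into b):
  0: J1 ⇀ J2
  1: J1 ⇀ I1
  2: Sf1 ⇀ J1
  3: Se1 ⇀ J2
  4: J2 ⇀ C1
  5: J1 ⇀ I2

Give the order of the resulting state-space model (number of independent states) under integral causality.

#2 |Sf1  (Sf1 (Sf) sets flow on bond)
#3 |J2  (Se1 fixes effort; stroke away)
#1 |I1  (prefer integral on I1)
#4 |J2  (prefer integral on C1)
#0 |J1  (only one flow-in slot at J2)
#5 |I2  (J1 effort already set via bond 0)

3  (C1, I1, I2 all integral)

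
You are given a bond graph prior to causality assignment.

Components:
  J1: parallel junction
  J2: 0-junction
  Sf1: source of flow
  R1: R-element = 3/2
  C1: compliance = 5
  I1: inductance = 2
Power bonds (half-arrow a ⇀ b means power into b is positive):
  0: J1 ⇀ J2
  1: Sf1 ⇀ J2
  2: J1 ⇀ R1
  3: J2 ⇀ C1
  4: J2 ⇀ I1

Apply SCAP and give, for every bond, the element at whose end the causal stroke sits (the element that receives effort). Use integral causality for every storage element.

bond 1 |Sf1  (Sf1 (Sf) sets flow on bond)
bond 3 |J2  (C1 integral (e out))
bond 0 |J1  (0-jn J2 has e-setter on 3)
bond 4 |I1  (0-jn J2 has e-setter on 3)
bond 2 |R1  (0-jn J1 has e-setter on 0)

b0 →J1
b1 →Sf1
b2 →R1
b3 →J2
b4 →I1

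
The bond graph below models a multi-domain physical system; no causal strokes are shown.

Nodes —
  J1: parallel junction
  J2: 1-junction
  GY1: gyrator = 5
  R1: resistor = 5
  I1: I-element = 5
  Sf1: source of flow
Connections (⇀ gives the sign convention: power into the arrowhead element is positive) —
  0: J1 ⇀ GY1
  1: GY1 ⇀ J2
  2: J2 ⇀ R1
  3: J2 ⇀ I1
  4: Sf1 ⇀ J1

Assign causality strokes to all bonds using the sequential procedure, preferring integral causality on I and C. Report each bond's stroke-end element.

β4 →Sf1  (Sf1: flow source, stroke at near end)
β0 →J1  (J1: last free bond brings effort in)
β1 →J2  (GY1: gyrator matches bond 0)
β3 →I1  (I1 integral (f out))
β2 →J2  (J2: bond 3 brought flow, rest push out)

β0 →J1
β1 →J2
β2 →J2
β3 →I1
β4 →Sf1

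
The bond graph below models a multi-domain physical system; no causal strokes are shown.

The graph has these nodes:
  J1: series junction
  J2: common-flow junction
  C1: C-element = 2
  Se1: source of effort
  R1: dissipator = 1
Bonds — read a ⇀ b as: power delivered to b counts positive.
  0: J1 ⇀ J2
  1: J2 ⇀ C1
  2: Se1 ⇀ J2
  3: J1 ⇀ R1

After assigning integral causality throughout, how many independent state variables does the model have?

1  (C1 all integral)

β2 →J2  (Se1: effort source, stroke at far end)
β1 →J2  (prefer integral on C1)
β0 →J1  (J2: last free bond brings flow in)
β3 →R1  (J1: last free bond brings flow in)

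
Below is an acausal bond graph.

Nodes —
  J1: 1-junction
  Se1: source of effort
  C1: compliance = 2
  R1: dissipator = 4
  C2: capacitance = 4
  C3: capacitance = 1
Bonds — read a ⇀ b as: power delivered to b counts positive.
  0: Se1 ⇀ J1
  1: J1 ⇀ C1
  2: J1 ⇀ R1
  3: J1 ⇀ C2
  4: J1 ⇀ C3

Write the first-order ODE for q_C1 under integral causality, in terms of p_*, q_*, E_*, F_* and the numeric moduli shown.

b0 |J1  (Se1: effort source, stroke at far end)
b1 |J1  (prefer integral on C1)
b3 |J1  (prefer integral on C2)
b4 |J1  (C3: C, integral causality)
b2 |R1  (J1: last free bond brings flow in)

dq_C1/dt = E_Se1/4 - q_C1/8 - q_C2/16 - q_C3/4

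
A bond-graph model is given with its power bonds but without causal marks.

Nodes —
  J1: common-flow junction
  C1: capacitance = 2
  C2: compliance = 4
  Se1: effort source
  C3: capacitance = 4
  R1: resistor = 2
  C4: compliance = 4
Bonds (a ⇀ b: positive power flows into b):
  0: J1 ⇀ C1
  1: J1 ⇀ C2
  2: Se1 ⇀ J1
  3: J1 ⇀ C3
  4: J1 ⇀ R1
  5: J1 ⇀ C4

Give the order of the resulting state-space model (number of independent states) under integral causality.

4  (C1, C2, C3, C4 all integral)

bond 2 |J1  (Se1 fixes effort; stroke away)
bond 0 |J1  (C1 outputs effort q/C1)
bond 1 |J1  (C2 integral (e out))
bond 3 |J1  (prefer integral on C3)
bond 5 |J1  (C4 outputs effort q/C4)
bond 4 |R1  (closing 1-jn rule on J1)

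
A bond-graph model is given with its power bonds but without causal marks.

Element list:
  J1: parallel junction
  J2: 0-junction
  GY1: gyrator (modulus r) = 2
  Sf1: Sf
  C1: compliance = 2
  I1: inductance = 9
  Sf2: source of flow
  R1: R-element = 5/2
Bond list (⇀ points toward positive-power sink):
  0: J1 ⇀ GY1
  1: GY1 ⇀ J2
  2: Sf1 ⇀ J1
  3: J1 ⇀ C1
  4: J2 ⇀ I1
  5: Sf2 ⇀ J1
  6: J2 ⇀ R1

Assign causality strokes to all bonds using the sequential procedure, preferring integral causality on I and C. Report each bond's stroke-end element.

β2 stroke→Sf1  (Sf1: flow source, stroke at near end)
β5 stroke→Sf2  (Sf2 (Sf) sets flow on bond)
β3 stroke→J1  (C1 outputs effort q/C1)
β0 stroke→GY1  (J1: bond 3 brought effort, rest push out)
β1 stroke→GY1  (GY GY1: same side as bond 0)
β4 stroke→I1  (I1 outputs flow p/I1)
β6 stroke→J2  (only one effort-in slot at J2)

β0 |GY1
β1 |GY1
β2 |Sf1
β3 |J1
β4 |I1
β5 |Sf2
β6 |J2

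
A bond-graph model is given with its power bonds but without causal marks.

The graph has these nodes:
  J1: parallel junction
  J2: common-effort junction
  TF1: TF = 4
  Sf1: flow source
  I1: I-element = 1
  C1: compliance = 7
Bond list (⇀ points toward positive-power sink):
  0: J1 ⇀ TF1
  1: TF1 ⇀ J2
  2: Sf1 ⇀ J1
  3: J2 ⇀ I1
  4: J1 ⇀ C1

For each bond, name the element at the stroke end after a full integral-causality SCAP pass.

bond 2 |Sf1  (Sf1 fixes flow; stroke at Sf1)
bond 3 |I1  (I1 integral (f out))
bond 1 |J2  (J2 needs exactly one e-in)
bond 0 |TF1  (TF TF1: opposite of bond 1)
bond 4 |J1  (closing 0-jn rule on J1)

β0 stroke at TF1
β1 stroke at J2
β2 stroke at Sf1
β3 stroke at I1
β4 stroke at J1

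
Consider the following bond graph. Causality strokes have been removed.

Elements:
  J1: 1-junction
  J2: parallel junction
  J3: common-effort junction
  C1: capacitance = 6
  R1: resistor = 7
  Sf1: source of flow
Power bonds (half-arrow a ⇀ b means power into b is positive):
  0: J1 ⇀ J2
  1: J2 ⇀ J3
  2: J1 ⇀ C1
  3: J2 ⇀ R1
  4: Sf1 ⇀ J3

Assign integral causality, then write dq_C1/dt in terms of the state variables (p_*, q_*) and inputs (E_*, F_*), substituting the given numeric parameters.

dq_C1/dt = -F_Sf1 - q_C1/42

b4 |Sf1  (Sf1: flow source, stroke at near end)
b1 |J3  (only one effort-in slot at J3)
b2 |J1  (prefer integral on C1)
b0 |J2  (closing 1-jn rule on J1)
b3 |R1  (J2 effort already set via bond 0)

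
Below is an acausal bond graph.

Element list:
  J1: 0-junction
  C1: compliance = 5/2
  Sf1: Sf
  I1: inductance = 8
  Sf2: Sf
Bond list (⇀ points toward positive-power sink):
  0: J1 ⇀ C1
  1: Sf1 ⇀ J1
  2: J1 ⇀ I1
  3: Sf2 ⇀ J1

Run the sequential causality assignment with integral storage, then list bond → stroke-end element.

b1 stroke→Sf1  (Sf1 fixes flow; stroke at Sf1)
b3 stroke→Sf2  (Sf2 fixes flow; stroke at Sf2)
b0 stroke→J1  (C1 outputs effort q/C1)
b2 stroke→I1  (common-e at J1 fixed by 0)

b0 stroke→J1
b1 stroke→Sf1
b2 stroke→I1
b3 stroke→Sf2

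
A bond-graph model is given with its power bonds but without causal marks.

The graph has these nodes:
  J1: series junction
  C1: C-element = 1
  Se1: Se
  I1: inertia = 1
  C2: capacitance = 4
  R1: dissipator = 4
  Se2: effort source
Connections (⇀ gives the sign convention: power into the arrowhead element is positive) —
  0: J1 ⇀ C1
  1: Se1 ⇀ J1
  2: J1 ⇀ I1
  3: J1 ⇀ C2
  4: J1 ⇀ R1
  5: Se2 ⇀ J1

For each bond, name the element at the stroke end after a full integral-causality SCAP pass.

#1 stroke at J1  (source Se1 imposes e)
#5 stroke at J1  (source Se2 imposes e)
#0 stroke at J1  (prefer integral on C1)
#2 stroke at I1  (I1: I, integral causality)
#3 stroke at J1  (common-f at J1 fixed by 2)
#4 stroke at J1  (J1: bond 2 brought flow, rest push out)

β0 |J1
β1 |J1
β2 |I1
β3 |J1
β4 |J1
β5 |J1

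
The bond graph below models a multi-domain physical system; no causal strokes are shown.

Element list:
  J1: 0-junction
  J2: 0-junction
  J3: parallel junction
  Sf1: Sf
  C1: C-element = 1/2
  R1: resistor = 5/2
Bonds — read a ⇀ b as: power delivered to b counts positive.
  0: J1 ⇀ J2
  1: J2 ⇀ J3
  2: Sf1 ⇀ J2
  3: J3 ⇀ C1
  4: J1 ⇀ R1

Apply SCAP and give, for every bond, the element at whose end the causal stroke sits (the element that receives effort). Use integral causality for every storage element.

b2 →Sf1  (Sf1 (Sf) sets flow on bond)
b3 →J3  (prefer integral on C1)
b1 →J2  (J3 effort already set via bond 3)
b0 →J1  (0-jn J2 has e-setter on 1)
b4 →R1  (J1: bond 0 brought effort, rest push out)

#0 stroke at J1
#1 stroke at J2
#2 stroke at Sf1
#3 stroke at J3
#4 stroke at R1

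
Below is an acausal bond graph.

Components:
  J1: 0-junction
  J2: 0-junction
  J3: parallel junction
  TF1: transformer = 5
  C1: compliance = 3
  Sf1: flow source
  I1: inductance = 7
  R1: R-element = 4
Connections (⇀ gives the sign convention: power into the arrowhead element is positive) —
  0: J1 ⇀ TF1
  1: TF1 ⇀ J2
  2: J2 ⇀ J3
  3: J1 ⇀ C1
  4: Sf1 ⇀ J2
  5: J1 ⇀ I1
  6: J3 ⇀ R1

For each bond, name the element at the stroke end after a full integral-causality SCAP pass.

b4 |Sf1  (Sf1 fixes flow; stroke at Sf1)
b3 |J1  (C1: C, integral causality)
b0 |TF1  (J1 effort already set via bond 3)
b5 |I1  (J1: bond 3 brought effort, rest push out)
b1 |J2  (TF TF1: opposite of bond 0)
b2 |J3  (J2 effort already set via bond 1)
b6 |R1  (J3 effort already set via bond 2)

bond 0 →TF1
bond 1 →J2
bond 2 →J3
bond 3 →J1
bond 4 →Sf1
bond 5 →I1
bond 6 →R1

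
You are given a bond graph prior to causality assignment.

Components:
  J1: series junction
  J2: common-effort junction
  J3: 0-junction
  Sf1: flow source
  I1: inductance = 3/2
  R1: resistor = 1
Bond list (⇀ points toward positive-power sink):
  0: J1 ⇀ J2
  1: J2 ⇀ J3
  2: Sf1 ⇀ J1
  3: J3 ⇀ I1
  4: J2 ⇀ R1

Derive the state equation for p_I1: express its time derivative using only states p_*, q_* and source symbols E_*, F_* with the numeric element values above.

b2 stroke at Sf1  (Sf1 (Sf) sets flow on bond)
b0 stroke at J1  (J1: bond 2 brought flow, rest push out)
b3 stroke at I1  (I1 outputs flow p/I1)
b1 stroke at J3  (only one effort-in slot at J3)
b4 stroke at J2  (J2 needs exactly one e-in)

dp_I1/dt = F_Sf1 - 2*p_I1/3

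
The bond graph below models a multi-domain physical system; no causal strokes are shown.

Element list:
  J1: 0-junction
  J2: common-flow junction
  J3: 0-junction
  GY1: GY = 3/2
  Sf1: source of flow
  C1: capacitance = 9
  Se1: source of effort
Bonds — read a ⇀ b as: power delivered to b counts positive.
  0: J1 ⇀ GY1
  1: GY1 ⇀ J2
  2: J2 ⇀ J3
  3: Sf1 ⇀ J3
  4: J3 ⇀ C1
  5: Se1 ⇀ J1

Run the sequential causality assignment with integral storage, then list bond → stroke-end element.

β3 stroke→Sf1  (Sf1: flow source, stroke at near end)
β5 stroke→J1  (Se1: effort source, stroke at far end)
β0 stroke→GY1  (0-jn J1 has e-setter on 5)
β1 stroke→GY1  (GY1 both-in/both-out from 0)
β2 stroke→J2  (J2: bond 1 brought flow, rest push out)
β4 stroke→J3  (J3: last free bond brings effort in)

β0 |GY1
β1 |GY1
β2 |J2
β3 |Sf1
β4 |J3
β5 |J1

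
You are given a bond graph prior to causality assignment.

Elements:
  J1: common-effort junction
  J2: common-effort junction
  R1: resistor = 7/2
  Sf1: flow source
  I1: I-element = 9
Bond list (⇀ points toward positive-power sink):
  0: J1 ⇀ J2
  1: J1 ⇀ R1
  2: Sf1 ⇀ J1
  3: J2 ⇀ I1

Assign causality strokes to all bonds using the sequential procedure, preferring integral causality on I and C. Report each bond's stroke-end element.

#0 →J2
#1 →J1
#2 →Sf1
#3 →I1

β2 stroke→Sf1  (Sf1: flow source, stroke at near end)
β3 stroke→I1  (I1: I, integral causality)
β0 stroke→J2  (J2 needs exactly one e-in)
β1 stroke→J1  (J1: last free bond brings effort in)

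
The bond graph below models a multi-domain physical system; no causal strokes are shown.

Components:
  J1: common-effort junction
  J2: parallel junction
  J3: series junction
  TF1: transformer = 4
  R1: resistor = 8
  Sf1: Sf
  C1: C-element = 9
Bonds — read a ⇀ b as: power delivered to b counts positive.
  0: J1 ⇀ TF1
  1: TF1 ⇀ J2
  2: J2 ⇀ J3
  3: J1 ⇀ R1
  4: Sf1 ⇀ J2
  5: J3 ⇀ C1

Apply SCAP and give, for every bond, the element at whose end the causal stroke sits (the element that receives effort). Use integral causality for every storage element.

#4 |Sf1  (Sf1: flow source, stroke at near end)
#5 |J3  (prefer integral on C1)
#2 |J2  (J3 needs exactly one f-in)
#1 |TF1  (common-e at J2 fixed by 2)
#0 |J1  (TF1 one-in-one-out from 1)
#3 |R1  (0-jn J1 has e-setter on 0)

#0 |J1
#1 |TF1
#2 |J2
#3 |R1
#4 |Sf1
#5 |J3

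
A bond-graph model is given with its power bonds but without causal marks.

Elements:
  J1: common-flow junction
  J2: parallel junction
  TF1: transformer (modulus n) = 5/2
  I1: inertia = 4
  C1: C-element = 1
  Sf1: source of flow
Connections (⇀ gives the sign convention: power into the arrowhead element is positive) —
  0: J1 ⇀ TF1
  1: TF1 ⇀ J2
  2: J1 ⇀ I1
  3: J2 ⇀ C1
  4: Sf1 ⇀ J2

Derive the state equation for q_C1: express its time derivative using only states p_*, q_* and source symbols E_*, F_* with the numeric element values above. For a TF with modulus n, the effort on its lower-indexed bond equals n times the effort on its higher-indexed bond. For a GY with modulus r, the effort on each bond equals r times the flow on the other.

dq_C1/dt = F_Sf1 + 5*p_I1/8

#4 →Sf1  (Sf1 (Sf) sets flow on bond)
#2 →I1  (I1: I, integral causality)
#0 →J1  (J1 flow already set via bond 2)
#1 →TF1  (TF1 one-in-one-out from 0)
#3 →J2  (closing 0-jn rule on J2)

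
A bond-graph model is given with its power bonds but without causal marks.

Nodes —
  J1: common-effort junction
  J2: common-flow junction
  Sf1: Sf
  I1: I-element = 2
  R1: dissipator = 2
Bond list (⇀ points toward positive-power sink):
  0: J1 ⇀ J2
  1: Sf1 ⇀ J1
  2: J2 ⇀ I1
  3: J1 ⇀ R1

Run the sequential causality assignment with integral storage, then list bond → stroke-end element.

#1 stroke→Sf1  (Sf1 fixes flow; stroke at Sf1)
#2 stroke→I1  (I1 outputs flow p/I1)
#0 stroke→J2  (1-jn J2 has f-setter on 2)
#3 stroke→J1  (only one effort-in slot at J1)

b0 →J2
b1 →Sf1
b2 →I1
b3 →J1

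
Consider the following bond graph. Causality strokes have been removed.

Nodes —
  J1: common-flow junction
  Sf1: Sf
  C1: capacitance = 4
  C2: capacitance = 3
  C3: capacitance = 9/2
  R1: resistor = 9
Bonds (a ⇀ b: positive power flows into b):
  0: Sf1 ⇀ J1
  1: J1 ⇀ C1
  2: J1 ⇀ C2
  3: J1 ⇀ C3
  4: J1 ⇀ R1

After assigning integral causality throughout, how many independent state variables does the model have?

3  (C1, C2, C3 all integral)

b0 stroke at Sf1  (Sf1: flow source, stroke at near end)
b1 stroke at J1  (1-jn J1 has f-setter on 0)
b2 stroke at J1  (1-jn J1 has f-setter on 0)
b3 stroke at J1  (1-jn J1 has f-setter on 0)
b4 stroke at J1  (1-jn J1 has f-setter on 0)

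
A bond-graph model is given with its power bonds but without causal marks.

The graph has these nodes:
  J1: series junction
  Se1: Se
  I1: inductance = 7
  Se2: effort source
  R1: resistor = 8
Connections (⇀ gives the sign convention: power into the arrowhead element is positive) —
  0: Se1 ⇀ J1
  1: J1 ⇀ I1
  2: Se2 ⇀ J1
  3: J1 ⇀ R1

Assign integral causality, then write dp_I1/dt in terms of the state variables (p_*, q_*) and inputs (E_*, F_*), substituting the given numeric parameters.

b0 stroke at J1  (Se1 fixes effort; stroke away)
b2 stroke at J1  (Se2 (Se) sets effort on bond)
b1 stroke at I1  (I1 integral (f out))
b3 stroke at J1  (common-f at J1 fixed by 1)

dp_I1/dt = E_Se1 + E_Se2 - 8*p_I1/7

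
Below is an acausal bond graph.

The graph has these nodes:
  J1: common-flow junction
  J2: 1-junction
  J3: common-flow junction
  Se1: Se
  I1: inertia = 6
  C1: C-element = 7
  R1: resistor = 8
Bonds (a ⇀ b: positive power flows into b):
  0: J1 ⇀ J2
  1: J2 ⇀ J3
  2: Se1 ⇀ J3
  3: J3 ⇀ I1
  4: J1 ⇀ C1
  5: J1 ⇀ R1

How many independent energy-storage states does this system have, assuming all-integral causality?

bond 2 stroke at J3  (Se1 fixes effort; stroke away)
bond 3 stroke at I1  (I1: I, integral causality)
bond 1 stroke at J3  (1-jn J3 has f-setter on 3)
bond 0 stroke at J2  (J2: bond 1 brought flow, rest push out)
bond 4 stroke at J1  (J1: bond 0 brought flow, rest push out)
bond 5 stroke at J1  (1-jn J1 has f-setter on 0)

2  (C1, I1 all integral)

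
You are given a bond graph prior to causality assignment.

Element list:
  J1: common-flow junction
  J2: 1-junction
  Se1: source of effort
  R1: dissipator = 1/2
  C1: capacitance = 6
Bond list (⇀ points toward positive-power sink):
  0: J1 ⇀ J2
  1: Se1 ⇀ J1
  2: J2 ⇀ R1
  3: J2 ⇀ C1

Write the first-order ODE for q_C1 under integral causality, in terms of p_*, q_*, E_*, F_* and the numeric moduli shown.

dq_C1/dt = 2*E_Se1 - q_C1/3

#1 stroke at J1  (Se1 fixes effort; stroke away)
#0 stroke at J2  (only one flow-in slot at J1)
#3 stroke at J2  (C1: C, integral causality)
#2 stroke at R1  (J2 needs exactly one f-in)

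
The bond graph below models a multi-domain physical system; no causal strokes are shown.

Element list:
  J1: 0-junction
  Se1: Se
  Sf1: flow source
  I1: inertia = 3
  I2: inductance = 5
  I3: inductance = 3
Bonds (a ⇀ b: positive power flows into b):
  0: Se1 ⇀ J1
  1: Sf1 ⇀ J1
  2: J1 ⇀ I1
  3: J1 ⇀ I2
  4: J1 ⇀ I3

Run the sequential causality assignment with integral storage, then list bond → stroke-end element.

#0 →J1  (Se1 fixes effort; stroke away)
#1 →Sf1  (Sf1: flow source, stroke at near end)
#2 →I1  (common-e at J1 fixed by 0)
#3 →I2  (common-e at J1 fixed by 0)
#4 →I3  (0-jn J1 has e-setter on 0)

bond 0 stroke at J1
bond 1 stroke at Sf1
bond 2 stroke at I1
bond 3 stroke at I2
bond 4 stroke at I3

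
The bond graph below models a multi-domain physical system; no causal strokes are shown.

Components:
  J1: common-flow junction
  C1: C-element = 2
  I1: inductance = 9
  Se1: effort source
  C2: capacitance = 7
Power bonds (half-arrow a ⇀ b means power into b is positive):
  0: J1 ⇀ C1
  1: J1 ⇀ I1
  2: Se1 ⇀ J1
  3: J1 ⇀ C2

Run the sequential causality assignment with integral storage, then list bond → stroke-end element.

β0 stroke→J1
β1 stroke→I1
β2 stroke→J1
β3 stroke→J1

b2 |J1  (Se1: effort source, stroke at far end)
b0 |J1  (C1 integral (e out))
b1 |I1  (prefer integral on I1)
b3 |J1  (1-jn J1 has f-setter on 1)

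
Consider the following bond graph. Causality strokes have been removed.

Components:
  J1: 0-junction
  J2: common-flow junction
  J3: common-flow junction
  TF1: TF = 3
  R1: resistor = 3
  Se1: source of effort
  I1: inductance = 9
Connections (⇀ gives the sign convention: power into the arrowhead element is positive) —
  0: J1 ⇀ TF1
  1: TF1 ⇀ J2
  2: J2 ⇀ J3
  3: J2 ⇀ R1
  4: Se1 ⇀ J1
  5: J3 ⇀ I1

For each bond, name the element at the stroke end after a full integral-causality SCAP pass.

#4 →J1  (Se1 fixes effort; stroke away)
#0 →TF1  (common-e at J1 fixed by 4)
#1 →J2  (TF1: transformer flips bond 0)
#5 →I1  (I1 integral (f out))
#2 →J3  (J3 flow already set via bond 5)
#3 →J2  (common-f at J2 fixed by 2)

β0 |TF1
β1 |J2
β2 |J3
β3 |J2
β4 |J1
β5 |I1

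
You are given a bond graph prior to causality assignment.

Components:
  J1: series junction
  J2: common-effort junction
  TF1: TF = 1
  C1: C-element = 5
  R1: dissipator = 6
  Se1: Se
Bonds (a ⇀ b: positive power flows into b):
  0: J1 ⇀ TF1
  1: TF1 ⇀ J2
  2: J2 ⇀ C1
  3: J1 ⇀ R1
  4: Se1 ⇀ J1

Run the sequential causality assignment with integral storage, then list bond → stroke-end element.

b4 →J1  (source Se1 imposes e)
b2 →J2  (C1: C, integral causality)
b1 →TF1  (J2 effort already set via bond 2)
b0 →J1  (TF TF1: opposite of bond 1)
b3 →R1  (J1: last free bond brings flow in)

b0 →J1
b1 →TF1
b2 →J2
b3 →R1
b4 →J1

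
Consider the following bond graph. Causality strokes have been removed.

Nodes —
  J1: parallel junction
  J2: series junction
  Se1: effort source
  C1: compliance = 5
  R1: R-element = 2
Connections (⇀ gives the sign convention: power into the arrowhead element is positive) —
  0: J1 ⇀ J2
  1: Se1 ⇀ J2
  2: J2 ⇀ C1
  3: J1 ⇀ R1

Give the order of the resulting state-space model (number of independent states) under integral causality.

β1 →J2  (Se1: effort source, stroke at far end)
β2 →J2  (C1 integral (e out))
β0 →J1  (closing 1-jn rule on J2)
β3 →R1  (common-e at J1 fixed by 0)

1  (C1 all integral)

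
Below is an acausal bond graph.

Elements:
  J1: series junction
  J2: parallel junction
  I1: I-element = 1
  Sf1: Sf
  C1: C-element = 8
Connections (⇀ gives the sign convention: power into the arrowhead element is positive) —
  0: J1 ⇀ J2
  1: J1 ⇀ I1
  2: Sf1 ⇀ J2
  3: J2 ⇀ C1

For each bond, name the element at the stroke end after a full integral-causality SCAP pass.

b0 |J1
b1 |I1
b2 |Sf1
b3 |J2

β2 →Sf1  (Sf1: flow source, stroke at near end)
β1 →I1  (I1 integral (f out))
β0 →J1  (common-f at J1 fixed by 1)
β3 →J2  (closing 0-jn rule on J2)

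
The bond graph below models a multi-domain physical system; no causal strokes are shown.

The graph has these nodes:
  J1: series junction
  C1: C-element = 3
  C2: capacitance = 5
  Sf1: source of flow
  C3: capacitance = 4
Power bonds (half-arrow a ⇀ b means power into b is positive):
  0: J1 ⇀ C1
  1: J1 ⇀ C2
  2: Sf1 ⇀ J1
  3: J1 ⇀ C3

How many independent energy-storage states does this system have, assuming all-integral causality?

b2 stroke at Sf1  (source Sf1 imposes f)
b0 stroke at J1  (J1 flow already set via bond 2)
b1 stroke at J1  (1-jn J1 has f-setter on 2)
b3 stroke at J1  (J1 flow already set via bond 2)

3  (C1, C2, C3 all integral)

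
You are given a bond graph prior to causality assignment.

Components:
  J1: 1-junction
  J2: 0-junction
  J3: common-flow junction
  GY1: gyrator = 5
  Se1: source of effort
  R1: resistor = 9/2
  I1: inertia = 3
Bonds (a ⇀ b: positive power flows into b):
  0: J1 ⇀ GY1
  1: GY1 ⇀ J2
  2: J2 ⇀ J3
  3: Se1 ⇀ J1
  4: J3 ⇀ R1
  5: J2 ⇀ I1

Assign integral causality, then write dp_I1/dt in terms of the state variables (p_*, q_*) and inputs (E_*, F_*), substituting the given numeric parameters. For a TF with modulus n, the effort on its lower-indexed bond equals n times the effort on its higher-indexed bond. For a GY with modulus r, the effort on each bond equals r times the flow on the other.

bond 3 →J1  (Se1: effort source, stroke at far end)
bond 0 →GY1  (only one flow-in slot at J1)
bond 1 →GY1  (through GY1, causality inverts; strokes same side of GY1)
bond 5 →I1  (I1 outputs flow p/I1)
bond 2 →J2  (J2: last free bond brings effort in)
bond 4 →J3  (J3 flow already set via bond 2)

dp_I1/dt = 9*E_Se1/10 - 3*p_I1/2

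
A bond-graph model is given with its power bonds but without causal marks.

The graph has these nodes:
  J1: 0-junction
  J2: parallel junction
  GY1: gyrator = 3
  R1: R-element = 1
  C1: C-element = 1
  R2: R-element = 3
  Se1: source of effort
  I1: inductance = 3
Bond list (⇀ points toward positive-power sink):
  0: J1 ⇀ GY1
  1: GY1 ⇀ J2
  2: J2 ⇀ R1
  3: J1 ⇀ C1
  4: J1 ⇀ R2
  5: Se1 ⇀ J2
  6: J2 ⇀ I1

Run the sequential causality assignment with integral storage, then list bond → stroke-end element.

bond 5 stroke at J2  (source Se1 imposes e)
bond 1 stroke at GY1  (common-e at J2 fixed by 5)
bond 2 stroke at R1  (J2: bond 5 brought effort, rest push out)
bond 6 stroke at I1  (common-e at J2 fixed by 5)
bond 0 stroke at GY1  (GY GY1: same side as bond 1)
bond 3 stroke at J1  (C1 integral (e out))
bond 4 stroke at R2  (0-jn J1 has e-setter on 3)

#0 →GY1
#1 →GY1
#2 →R1
#3 →J1
#4 →R2
#5 →J2
#6 →I1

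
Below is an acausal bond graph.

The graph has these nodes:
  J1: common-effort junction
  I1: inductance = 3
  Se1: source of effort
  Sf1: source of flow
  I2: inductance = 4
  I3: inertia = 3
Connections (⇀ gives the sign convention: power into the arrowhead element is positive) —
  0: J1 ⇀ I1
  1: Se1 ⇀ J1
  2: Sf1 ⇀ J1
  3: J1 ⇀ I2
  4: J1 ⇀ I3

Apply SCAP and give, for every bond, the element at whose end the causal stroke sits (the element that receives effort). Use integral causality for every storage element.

b1 stroke→J1  (Se1: effort source, stroke at far end)
b2 stroke→Sf1  (Sf1 (Sf) sets flow on bond)
b0 stroke→I1  (0-jn J1 has e-setter on 1)
b3 stroke→I2  (J1: bond 1 brought effort, rest push out)
b4 stroke→I3  (common-e at J1 fixed by 1)

β0 →I1
β1 →J1
β2 →Sf1
β3 →I2
β4 →I3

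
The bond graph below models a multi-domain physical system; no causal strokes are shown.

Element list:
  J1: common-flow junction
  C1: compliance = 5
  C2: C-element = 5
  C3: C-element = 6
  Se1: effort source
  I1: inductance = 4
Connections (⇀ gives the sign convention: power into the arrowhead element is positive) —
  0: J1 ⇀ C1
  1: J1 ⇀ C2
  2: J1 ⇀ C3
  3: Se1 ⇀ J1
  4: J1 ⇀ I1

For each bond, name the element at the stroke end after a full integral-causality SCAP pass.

b3 |J1  (Se1: effort source, stroke at far end)
b0 |J1  (prefer integral on C1)
b1 |J1  (prefer integral on C2)
b2 |J1  (C3: C, integral causality)
b4 |I1  (closing 1-jn rule on J1)

β0 →J1
β1 →J1
β2 →J1
β3 →J1
β4 →I1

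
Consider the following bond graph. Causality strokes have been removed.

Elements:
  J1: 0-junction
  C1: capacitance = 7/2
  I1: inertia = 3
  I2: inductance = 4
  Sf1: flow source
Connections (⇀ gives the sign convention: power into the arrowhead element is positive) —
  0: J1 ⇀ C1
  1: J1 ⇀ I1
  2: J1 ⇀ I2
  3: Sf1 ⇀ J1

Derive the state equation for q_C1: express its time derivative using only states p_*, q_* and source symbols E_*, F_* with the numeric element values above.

β3 stroke→Sf1  (source Sf1 imposes f)
β0 stroke→J1  (C1 outputs effort q/C1)
β1 stroke→I1  (0-jn J1 has e-setter on 0)
β2 stroke→I2  (0-jn J1 has e-setter on 0)

dq_C1/dt = F_Sf1 - p_I1/3 - p_I2/4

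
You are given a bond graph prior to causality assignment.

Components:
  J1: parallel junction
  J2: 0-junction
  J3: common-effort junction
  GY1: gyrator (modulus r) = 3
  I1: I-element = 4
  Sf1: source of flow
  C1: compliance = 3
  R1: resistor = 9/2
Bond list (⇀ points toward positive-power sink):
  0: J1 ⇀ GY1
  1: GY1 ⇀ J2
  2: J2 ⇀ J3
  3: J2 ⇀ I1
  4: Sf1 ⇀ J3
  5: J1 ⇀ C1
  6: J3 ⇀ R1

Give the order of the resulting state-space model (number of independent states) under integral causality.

2  (C1, I1 all integral)

#4 stroke at Sf1  (Sf1: flow source, stroke at near end)
#3 stroke at I1  (I1 outputs flow p/I1)
#5 stroke at J1  (C1: C, integral causality)
#0 stroke at GY1  (0-jn J1 has e-setter on 5)
#1 stroke at GY1  (through GY1, causality inverts; strokes same side of GY1)
#2 stroke at J2  (J2 needs exactly one e-in)
#6 stroke at J3  (closing 0-jn rule on J3)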